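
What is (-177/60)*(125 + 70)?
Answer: -2301/4 ≈ -575.25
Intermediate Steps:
(-177/60)*(125 + 70) = -177*1/60*195 = -59/20*195 = -2301/4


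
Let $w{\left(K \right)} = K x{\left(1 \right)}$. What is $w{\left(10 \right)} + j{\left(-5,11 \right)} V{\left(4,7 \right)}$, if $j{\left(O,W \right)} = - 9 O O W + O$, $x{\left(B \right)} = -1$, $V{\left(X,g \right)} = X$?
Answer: $-9930$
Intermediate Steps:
$j{\left(O,W \right)} = O - 9 W O^{2}$ ($j{\left(O,W \right)} = - 9 O^{2} W + O = - 9 W O^{2} + O = O - 9 W O^{2}$)
$w{\left(K \right)} = - K$ ($w{\left(K \right)} = K \left(-1\right) = - K$)
$w{\left(10 \right)} + j{\left(-5,11 \right)} V{\left(4,7 \right)} = \left(-1\right) 10 + - 5 \left(1 - \left(-45\right) 11\right) 4 = -10 + - 5 \left(1 + 495\right) 4 = -10 + \left(-5\right) 496 \cdot 4 = -10 - 9920 = -9930$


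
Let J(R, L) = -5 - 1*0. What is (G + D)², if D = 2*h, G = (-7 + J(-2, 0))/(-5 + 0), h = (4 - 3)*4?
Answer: 2704/25 ≈ 108.16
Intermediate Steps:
J(R, L) = -5 (J(R, L) = -5 + 0 = -5)
h = 4 (h = 1*4 = 4)
G = 12/5 (G = (-7 - 5)/(-5 + 0) = -12/(-5) = -12*(-⅕) = 12/5 ≈ 2.4000)
D = 8 (D = 2*4 = 8)
(G + D)² = (12/5 + 8)² = (52/5)² = 2704/25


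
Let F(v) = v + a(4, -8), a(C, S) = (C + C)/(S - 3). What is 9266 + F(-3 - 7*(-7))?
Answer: 102424/11 ≈ 9311.3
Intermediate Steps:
a(C, S) = 2*C/(-3 + S) (a(C, S) = (2*C)/(-3 + S) = 2*C/(-3 + S))
F(v) = -8/11 + v (F(v) = v + 2*4/(-3 - 8) = v + 2*4/(-11) = v + 2*4*(-1/11) = v - 8/11 = -8/11 + v)
9266 + F(-3 - 7*(-7)) = 9266 + (-8/11 + (-3 - 7*(-7))) = 9266 + (-8/11 + (-3 + 49)) = 9266 + (-8/11 + 46) = 9266 + 498/11 = 102424/11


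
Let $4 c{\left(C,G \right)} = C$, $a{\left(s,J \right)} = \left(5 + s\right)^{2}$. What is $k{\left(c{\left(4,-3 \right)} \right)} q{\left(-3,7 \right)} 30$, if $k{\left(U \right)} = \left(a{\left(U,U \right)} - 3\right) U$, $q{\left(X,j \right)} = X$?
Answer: $-2970$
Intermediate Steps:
$c{\left(C,G \right)} = \frac{C}{4}$
$k{\left(U \right)} = U \left(-3 + \left(5 + U\right)^{2}\right)$ ($k{\left(U \right)} = \left(\left(5 + U\right)^{2} - 3\right) U = \left(-3 + \left(5 + U\right)^{2}\right) U = U \left(-3 + \left(5 + U\right)^{2}\right)$)
$k{\left(c{\left(4,-3 \right)} \right)} q{\left(-3,7 \right)} 30 = \frac{1}{4} \cdot 4 \left(-3 + \left(5 + \frac{1}{4} \cdot 4\right)^{2}\right) \left(-3\right) 30 = 1 \left(-3 + \left(5 + 1\right)^{2}\right) \left(-3\right) 30 = 1 \left(-3 + 6^{2}\right) \left(-3\right) 30 = 1 \left(-3 + 36\right) \left(-3\right) 30 = 1 \cdot 33 \left(-3\right) 30 = 33 \left(-3\right) 30 = \left(-99\right) 30 = -2970$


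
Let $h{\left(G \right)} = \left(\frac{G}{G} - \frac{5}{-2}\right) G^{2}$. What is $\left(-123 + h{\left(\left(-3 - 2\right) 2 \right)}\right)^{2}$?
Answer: $51529$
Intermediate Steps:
$h{\left(G \right)} = \frac{7 G^{2}}{2}$ ($h{\left(G \right)} = \left(1 - - \frac{5}{2}\right) G^{2} = \left(1 + \frac{5}{2}\right) G^{2} = \frac{7 G^{2}}{2}$)
$\left(-123 + h{\left(\left(-3 - 2\right) 2 \right)}\right)^{2} = \left(-123 + \frac{7 \left(\left(-3 - 2\right) 2\right)^{2}}{2}\right)^{2} = \left(-123 + \frac{7 \left(\left(-5\right) 2\right)^{2}}{2}\right)^{2} = \left(-123 + \frac{7 \left(-10\right)^{2}}{2}\right)^{2} = \left(-123 + \frac{7}{2} \cdot 100\right)^{2} = \left(-123 + 350\right)^{2} = 227^{2} = 51529$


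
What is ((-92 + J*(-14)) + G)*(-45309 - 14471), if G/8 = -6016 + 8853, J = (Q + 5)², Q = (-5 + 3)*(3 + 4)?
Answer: -1283476600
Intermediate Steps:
Q = -14 (Q = -2*7 = -14)
J = 81 (J = (-14 + 5)² = (-9)² = 81)
G = 22696 (G = 8*(-6016 + 8853) = 8*2837 = 22696)
((-92 + J*(-14)) + G)*(-45309 - 14471) = ((-92 + 81*(-14)) + 22696)*(-45309 - 14471) = ((-92 - 1134) + 22696)*(-59780) = (-1226 + 22696)*(-59780) = 21470*(-59780) = -1283476600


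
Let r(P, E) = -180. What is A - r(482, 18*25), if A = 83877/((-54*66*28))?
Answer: 5959561/33264 ≈ 179.16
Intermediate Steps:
A = -27959/33264 (A = 83877/((-3564*28)) = 83877/(-99792) = 83877*(-1/99792) = -27959/33264 ≈ -0.84052)
A - r(482, 18*25) = -27959/33264 - 1*(-180) = -27959/33264 + 180 = 5959561/33264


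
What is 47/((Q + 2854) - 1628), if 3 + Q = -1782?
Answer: -47/559 ≈ -0.084079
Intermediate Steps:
Q = -1785 (Q = -3 - 1782 = -1785)
47/((Q + 2854) - 1628) = 47/((-1785 + 2854) - 1628) = 47/(1069 - 1628) = 47/(-559) = 47*(-1/559) = -47/559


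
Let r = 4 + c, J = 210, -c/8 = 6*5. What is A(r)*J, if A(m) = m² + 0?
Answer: 11696160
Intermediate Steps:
c = -240 (c = -48*5 = -8*30 = -240)
r = -236 (r = 4 - 240 = -236)
A(m) = m²
A(r)*J = (-236)²*210 = 55696*210 = 11696160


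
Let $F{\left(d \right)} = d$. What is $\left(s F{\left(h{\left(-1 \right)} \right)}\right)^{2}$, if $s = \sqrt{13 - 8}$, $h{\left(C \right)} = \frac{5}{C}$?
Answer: $125$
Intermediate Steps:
$s = \sqrt{5} \approx 2.2361$
$\left(s F{\left(h{\left(-1 \right)} \right)}\right)^{2} = \left(\sqrt{5} \frac{5}{-1}\right)^{2} = \left(\sqrt{5} \cdot 5 \left(-1\right)\right)^{2} = \left(\sqrt{5} \left(-5\right)\right)^{2} = \left(- 5 \sqrt{5}\right)^{2} = 125$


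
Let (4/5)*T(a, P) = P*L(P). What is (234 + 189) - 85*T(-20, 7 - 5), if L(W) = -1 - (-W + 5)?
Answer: 1273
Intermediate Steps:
L(W) = -6 + W (L(W) = -1 - (5 - W) = -1 + (-5 + W) = -6 + W)
T(a, P) = 5*P*(-6 + P)/4 (T(a, P) = 5*(P*(-6 + P))/4 = 5*P*(-6 + P)/4)
(234 + 189) - 85*T(-20, 7 - 5) = (234 + 189) - 425*(7 - 5)*(-6 + (7 - 5))/4 = 423 - 425*2*(-6 + 2)/4 = 423 - 425*2*(-4)/4 = 423 - 85*(-10) = 423 + 850 = 1273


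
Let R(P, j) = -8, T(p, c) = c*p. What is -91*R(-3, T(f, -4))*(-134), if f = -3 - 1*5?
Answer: -97552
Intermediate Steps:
f = -8 (f = -3 - 5 = -8)
-91*R(-3, T(f, -4))*(-134) = -91*(-8)*(-134) = 728*(-134) = -97552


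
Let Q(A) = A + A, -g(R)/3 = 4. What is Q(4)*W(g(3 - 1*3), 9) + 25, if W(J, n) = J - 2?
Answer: -87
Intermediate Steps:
g(R) = -12 (g(R) = -3*4 = -12)
Q(A) = 2*A
W(J, n) = -2 + J
Q(4)*W(g(3 - 1*3), 9) + 25 = (2*4)*(-2 - 12) + 25 = 8*(-14) + 25 = -112 + 25 = -87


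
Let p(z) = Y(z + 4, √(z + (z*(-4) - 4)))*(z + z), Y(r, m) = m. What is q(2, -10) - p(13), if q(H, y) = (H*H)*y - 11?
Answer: -51 - 26*I*√43 ≈ -51.0 - 170.49*I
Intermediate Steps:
q(H, y) = -11 + y*H² (q(H, y) = H²*y - 11 = y*H² - 11 = -11 + y*H²)
p(z) = 2*z*√(-4 - 3*z) (p(z) = √(z + (z*(-4) - 4))*(z + z) = √(z + (-4*z - 4))*(2*z) = √(z + (-4 - 4*z))*(2*z) = √(-4 - 3*z)*(2*z) = 2*z*√(-4 - 3*z))
q(2, -10) - p(13) = (-11 - 10*2²) - 2*13*√(-4 - 3*13) = (-11 - 10*4) - 2*13*√(-4 - 39) = (-11 - 40) - 2*13*√(-43) = -51 - 2*13*I*√43 = -51 - 26*I*√43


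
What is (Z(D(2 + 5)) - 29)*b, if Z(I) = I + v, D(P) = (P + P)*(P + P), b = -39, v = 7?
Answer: -6786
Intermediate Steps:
D(P) = 4*P**2 (D(P) = (2*P)*(2*P) = 4*P**2)
Z(I) = 7 + I (Z(I) = I + 7 = 7 + I)
(Z(D(2 + 5)) - 29)*b = ((7 + 4*(2 + 5)**2) - 29)*(-39) = ((7 + 4*7**2) - 29)*(-39) = ((7 + 4*49) - 29)*(-39) = ((7 + 196) - 29)*(-39) = (203 - 29)*(-39) = 174*(-39) = -6786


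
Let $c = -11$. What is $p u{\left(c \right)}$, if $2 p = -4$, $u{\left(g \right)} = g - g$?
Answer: $0$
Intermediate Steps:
$u{\left(g \right)} = 0$
$p = -2$ ($p = \frac{1}{2} \left(-4\right) = -2$)
$p u{\left(c \right)} = \left(-2\right) 0 = 0$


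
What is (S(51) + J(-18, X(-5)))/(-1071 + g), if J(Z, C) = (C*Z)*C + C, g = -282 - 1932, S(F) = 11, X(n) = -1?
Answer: 8/3285 ≈ 0.0024353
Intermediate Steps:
g = -2214
J(Z, C) = C + Z*C² (J(Z, C) = Z*C² + C = C + Z*C²)
(S(51) + J(-18, X(-5)))/(-1071 + g) = (11 - (1 - 1*(-18)))/(-1071 - 2214) = (11 - (1 + 18))/(-3285) = (11 - 1*19)*(-1/3285) = (11 - 19)*(-1/3285) = -8*(-1/3285) = 8/3285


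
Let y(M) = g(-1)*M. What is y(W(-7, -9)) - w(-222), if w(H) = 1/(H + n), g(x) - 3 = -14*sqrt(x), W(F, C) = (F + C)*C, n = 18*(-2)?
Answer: 111457/258 - 2016*I ≈ 432.0 - 2016.0*I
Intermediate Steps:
n = -36
W(F, C) = C*(C + F) (W(F, C) = (C + F)*C = C*(C + F))
g(x) = 3 - 14*sqrt(x)
w(H) = 1/(-36 + H) (w(H) = 1/(H - 36) = 1/(-36 + H))
y(M) = M*(3 - 14*I) (y(M) = (3 - 14*I)*M = M*(3 - 14*I))
y(W(-7, -9)) - w(-222) = (-9*(-9 - 7))*(3 - 14*I) - 1/(-36 - 222) = (-9*(-16))*(3 - 14*I) - 1/(-258) = 144*(3 - 14*I) - 1*(-1/258) = (432 - 2016*I) + 1/258 = 111457/258 - 2016*I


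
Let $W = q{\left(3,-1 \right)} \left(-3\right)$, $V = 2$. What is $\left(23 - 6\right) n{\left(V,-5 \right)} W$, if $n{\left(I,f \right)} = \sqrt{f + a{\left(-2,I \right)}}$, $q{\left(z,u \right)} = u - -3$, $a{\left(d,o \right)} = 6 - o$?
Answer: $- 102 i \approx - 102.0 i$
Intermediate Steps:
$q{\left(z,u \right)} = 3 + u$ ($q{\left(z,u \right)} = u + 3 = 3 + u$)
$W = -6$ ($W = \left(3 - 1\right) \left(-3\right) = 2 \left(-3\right) = -6$)
$n{\left(I,f \right)} = \sqrt{6 + f - I}$ ($n{\left(I,f \right)} = \sqrt{f - \left(-6 + I\right)} = \sqrt{6 + f - I}$)
$\left(23 - 6\right) n{\left(V,-5 \right)} W = \left(23 - 6\right) \sqrt{6 - 5 - 2} \left(-6\right) = 17 \sqrt{-1} \left(-6\right) = 17 i \left(-6\right) = - 102 i$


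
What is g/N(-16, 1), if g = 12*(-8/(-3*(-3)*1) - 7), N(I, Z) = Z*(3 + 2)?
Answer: -284/15 ≈ -18.933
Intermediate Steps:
N(I, Z) = 5*Z (N(I, Z) = Z*5 = 5*Z)
g = -284/3 (g = 12*(-8/(9*1) - 7) = 12*(-8/9 - 7) = 12*(-71/9) = -284/3 ≈ -94.667)
g/N(-16, 1) = -284/(3*(5*1)) = -284/3/5 = -284/3*1/5 = -284/15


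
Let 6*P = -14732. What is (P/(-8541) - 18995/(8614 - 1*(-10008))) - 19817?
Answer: -9456060933635/477151506 ≈ -19818.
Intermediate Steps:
P = -7366/3 (P = (⅙)*(-14732) = -7366/3 ≈ -2455.3)
(P/(-8541) - 18995/(8614 - 1*(-10008))) - 19817 = (-7366/3/(-8541) - 18995/(8614 - 1*(-10008))) - 19817 = (-7366/3*(-1/8541) - 18995/(8614 + 10008)) - 19817 = (7366/25623 - 18995/18622) - 19817 = -349539233/477151506 - 19817 = -9456060933635/477151506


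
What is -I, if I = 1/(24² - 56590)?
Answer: 1/56014 ≈ 1.7853e-5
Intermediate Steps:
I = -1/56014 (I = 1/(576 - 56590) = 1/(-56014) = -1/56014 ≈ -1.7853e-5)
-I = -1*(-1/56014) = 1/56014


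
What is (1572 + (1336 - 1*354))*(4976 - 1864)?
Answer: 7948048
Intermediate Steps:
(1572 + (1336 - 1*354))*(4976 - 1864) = (1572 + (1336 - 354))*3112 = (1572 + 982)*3112 = 2554*3112 = 7948048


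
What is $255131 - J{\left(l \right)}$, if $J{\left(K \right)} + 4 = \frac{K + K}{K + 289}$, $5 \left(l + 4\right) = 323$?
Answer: $\frac{222987687}{874} \approx 2.5513 \cdot 10^{5}$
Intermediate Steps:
$l = \frac{303}{5}$ ($l = -4 + \frac{1}{5} \cdot 323 = -4 + \frac{323}{5} = \frac{303}{5} \approx 60.6$)
$J{\left(K \right)} = -4 + \frac{2 K}{289 + K}$ ($J{\left(K \right)} = -4 + \frac{K + K}{K + 289} = -4 + \frac{2 K}{289 + K}$)
$255131 - J{\left(l \right)} = 255131 - \frac{2 \left(-578 - \frac{303}{5}\right)}{289 + \frac{303}{5}} = 255131 - \frac{2 \left(-578 - \frac{303}{5}\right)}{\frac{1748}{5}} = 255131 - 2 \cdot \frac{5}{1748} \left(- \frac{3193}{5}\right) = 255131 - - \frac{3193}{874} = 255131 + \frac{3193}{874} = \frac{222987687}{874}$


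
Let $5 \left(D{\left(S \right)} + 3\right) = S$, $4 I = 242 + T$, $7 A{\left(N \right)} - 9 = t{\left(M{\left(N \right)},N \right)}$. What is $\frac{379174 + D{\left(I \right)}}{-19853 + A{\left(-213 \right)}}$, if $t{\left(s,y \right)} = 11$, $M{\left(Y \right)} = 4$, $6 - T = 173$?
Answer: $- \frac{10616893}{555804} \approx -19.102$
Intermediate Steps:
$T = -167$ ($T = 6 - 173 = -167$)
$A{\left(N \right)} = \frac{20}{7}$ ($A{\left(N \right)} = \frac{9}{7} + \frac{1}{7} \cdot 11 = \frac{9}{7} + \frac{11}{7} = \frac{20}{7}$)
$I = \frac{75}{4}$ ($I = \frac{242 - 167}{4} = \frac{1}{4} \cdot 75 = \frac{75}{4} \approx 18.75$)
$D{\left(S \right)} = -3 + \frac{S}{5}$
$\frac{379174 + D{\left(I \right)}}{-19853 + A{\left(-213 \right)}} = \frac{379174 + \left(-3 + \frac{1}{5} \cdot \frac{75}{4}\right)}{-19853 + \frac{20}{7}} = \frac{379174 + \left(-3 + \frac{15}{4}\right)}{- \frac{138951}{7}} = \left(379174 + \frac{3}{4}\right) \left(- \frac{7}{138951}\right) = \frac{1516699}{4} \left(- \frac{7}{138951}\right) = - \frac{10616893}{555804}$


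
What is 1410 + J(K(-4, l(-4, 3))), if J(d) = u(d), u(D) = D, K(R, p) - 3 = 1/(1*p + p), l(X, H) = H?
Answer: 8479/6 ≈ 1413.2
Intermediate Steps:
K(R, p) = 3 + 1/(2*p) (K(R, p) = 3 + 1/(1*p + p) = 3 + 1/(p + p) = 3 + 1/(2*p))
J(d) = d
1410 + J(K(-4, l(-4, 3))) = 1410 + (3 + (½)/3) = 1410 + (3 + (½)*(⅓)) = 1410 + (3 + ⅙) = 1410 + 19/6 = 8479/6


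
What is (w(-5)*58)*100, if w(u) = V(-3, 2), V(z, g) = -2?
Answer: -11600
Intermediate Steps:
w(u) = -2
(w(-5)*58)*100 = -2*58*100 = -116*100 = -11600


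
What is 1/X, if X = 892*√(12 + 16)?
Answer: √7/12488 ≈ 0.00021186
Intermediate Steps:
X = 1784*√7 (X = 892*√28 = 892*(2*√7) = 1784*√7 ≈ 4720.0)
1/X = 1/(1784*√7) = √7/12488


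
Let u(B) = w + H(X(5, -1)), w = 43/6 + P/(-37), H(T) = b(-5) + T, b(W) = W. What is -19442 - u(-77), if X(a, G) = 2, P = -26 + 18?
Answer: -4317097/222 ≈ -19446.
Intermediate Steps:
P = -8
H(T) = -5 + T
w = 1639/222 (w = 43/6 - 8/(-37) = 43*(⅙) - 8*(-1/37) = 43/6 + 8/37 = 1639/222 ≈ 7.3829)
u(B) = 973/222 (u(B) = 1639/222 + (-5 + 2) = 1639/222 - 3 = 973/222)
-19442 - u(-77) = -19442 - 1*973/222 = -19442 - 973/222 = -4317097/222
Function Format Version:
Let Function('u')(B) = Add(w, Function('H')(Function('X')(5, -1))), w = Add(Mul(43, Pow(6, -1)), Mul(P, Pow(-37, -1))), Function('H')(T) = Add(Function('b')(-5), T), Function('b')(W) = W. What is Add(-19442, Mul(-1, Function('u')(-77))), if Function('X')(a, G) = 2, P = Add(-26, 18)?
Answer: Rational(-4317097, 222) ≈ -19446.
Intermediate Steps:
P = -8
Function('H')(T) = Add(-5, T)
w = Rational(1639, 222) (w = Add(Mul(43, Pow(6, -1)), Mul(-8, Pow(-37, -1))) = Add(Mul(43, Rational(1, 6)), Mul(-8, Rational(-1, 37))) = Add(Rational(43, 6), Rational(8, 37)) = Rational(1639, 222) ≈ 7.3829)
Function('u')(B) = Rational(973, 222) (Function('u')(B) = Add(Rational(1639, 222), Add(-5, 2)) = Add(Rational(1639, 222), -3) = Rational(973, 222))
Add(-19442, Mul(-1, Function('u')(-77))) = Add(-19442, Mul(-1, Rational(973, 222))) = Add(-19442, Rational(-973, 222)) = Rational(-4317097, 222)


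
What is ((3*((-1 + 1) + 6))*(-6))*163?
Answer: -17604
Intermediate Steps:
((3*((-1 + 1) + 6))*(-6))*163 = ((3*(0 + 6))*(-6))*163 = ((3*6)*(-6))*163 = (18*(-6))*163 = -108*163 = -17604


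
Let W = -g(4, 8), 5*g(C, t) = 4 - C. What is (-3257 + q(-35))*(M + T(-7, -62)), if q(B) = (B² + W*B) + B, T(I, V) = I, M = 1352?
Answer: -2780115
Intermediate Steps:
g(C, t) = ⅘ - C/5 (g(C, t) = (4 - C)/5 = ⅘ - C/5)
W = 0 (W = -(⅘ - ⅕*4) = -(⅘ - ⅘) = -1*0 = 0)
q(B) = B + B² (q(B) = (B² + 0*B) + B = (B² + 0) + B = B² + B = B + B²)
(-3257 + q(-35))*(M + T(-7, -62)) = (-3257 - 35*(1 - 35))*(1352 - 7) = (-3257 - 35*(-34))*1345 = (-3257 + 1190)*1345 = -2067*1345 = -2780115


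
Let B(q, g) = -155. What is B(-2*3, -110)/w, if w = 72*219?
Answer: -155/15768 ≈ -0.0098300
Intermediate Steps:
w = 15768
B(-2*3, -110)/w = -155/15768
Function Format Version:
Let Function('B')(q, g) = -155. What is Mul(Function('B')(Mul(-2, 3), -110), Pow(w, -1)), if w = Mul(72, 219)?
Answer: Rational(-155, 15768) ≈ -0.0098300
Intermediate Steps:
w = 15768
Mul(Function('B')(Mul(-2, 3), -110), Pow(w, -1)) = Mul(-155, Pow(15768, -1)) = Mul(-155, Rational(1, 15768)) = Rational(-155, 15768)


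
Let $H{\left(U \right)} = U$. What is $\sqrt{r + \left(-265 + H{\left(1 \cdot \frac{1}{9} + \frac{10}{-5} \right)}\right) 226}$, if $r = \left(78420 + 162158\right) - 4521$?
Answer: $\frac{\sqrt{1581661}}{3} \approx 419.21$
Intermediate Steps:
$r = 236057$ ($r = 240578 - 4521 = 236057$)
$\sqrt{r + \left(-265 + H{\left(1 \cdot \frac{1}{9} + \frac{10}{-5} \right)}\right) 226} = \sqrt{236057 + \left(-265 + \left(1 \cdot \frac{1}{9} + \frac{10}{-5}\right)\right) 226} = \sqrt{236057 + \left(-265 + \left(1 \cdot \frac{1}{9} + 10 \left(- \frac{1}{5}\right)\right)\right) 226} = \sqrt{236057 + \left(-265 + \left(\frac{1}{9} - 2\right)\right) 226} = \sqrt{236057 + \left(-265 - \frac{17}{9}\right) 226} = \sqrt{236057 - \frac{542852}{9}} = \sqrt{\frac{1581661}{9}} = \frac{\sqrt{1581661}}{3}$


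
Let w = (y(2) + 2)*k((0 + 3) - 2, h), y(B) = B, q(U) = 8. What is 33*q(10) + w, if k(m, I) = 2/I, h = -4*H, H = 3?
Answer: 790/3 ≈ 263.33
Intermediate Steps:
h = -12 (h = -4*3 = -12)
w = -⅔ (w = (2 + 2)*(2/(-12)) = 4*(2*(-1/12)) = 4*(-⅙) = -⅔ ≈ -0.66667)
33*q(10) + w = 33*8 - ⅔ = 264 - ⅔ = 790/3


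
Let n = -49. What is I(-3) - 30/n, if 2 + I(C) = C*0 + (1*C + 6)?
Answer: 79/49 ≈ 1.6122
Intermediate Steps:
I(C) = 4 + C (I(C) = -2 + (C*0 + (1*C + 6)) = -2 + (0 + (C + 6)) = -2 + (0 + (6 + C)) = -2 + (6 + C) = 4 + C)
I(-3) - 30/n = (4 - 3) - 30/(-49) = 1 - 30*(-1/49) = 1 + 30/49 = 79/49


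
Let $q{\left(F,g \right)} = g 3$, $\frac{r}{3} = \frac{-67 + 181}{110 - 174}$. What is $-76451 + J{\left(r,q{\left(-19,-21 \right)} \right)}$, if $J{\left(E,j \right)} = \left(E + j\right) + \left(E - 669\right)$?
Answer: $- \frac{1235099}{16} \approx -77194.0$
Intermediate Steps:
$r = - \frac{171}{32}$ ($r = 3 \frac{-67 + 181}{110 - 174} = 3 \frac{114}{-64} = 3 \cdot 114 \left(- \frac{1}{64}\right) = 3 \left(- \frac{57}{32}\right) = - \frac{171}{32} \approx -5.3438$)
$q{\left(F,g \right)} = 3 g$
$J{\left(E,j \right)} = -669 + j + 2 E$ ($J{\left(E,j \right)} = \left(E + j\right) + \left(-669 + E\right) = -669 + j + 2 E$)
$-76451 + J{\left(r,q{\left(-19,-21 \right)} \right)} = -76451 + \left(-669 + 3 \left(-21\right) + 2 \left(- \frac{171}{32}\right)\right) = -76451 - \frac{11883}{16} = - \frac{1235099}{16}$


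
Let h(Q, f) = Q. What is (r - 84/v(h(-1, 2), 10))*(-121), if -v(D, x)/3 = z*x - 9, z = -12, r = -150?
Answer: 2344738/129 ≈ 18176.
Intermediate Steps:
v(D, x) = 27 + 36*x (v(D, x) = -3*(-12*x - 9) = -3*(-9 - 12*x) = 27 + 36*x)
(r - 84/v(h(-1, 2), 10))*(-121) = (-150 - 84/(27 + 36*10))*(-121) = (-150 - 84/(27 + 360))*(-121) = (-150 - 84/387)*(-121) = (-150 - 84*1/387)*(-121) = (-150 - 28/129)*(-121) = -19378/129*(-121) = 2344738/129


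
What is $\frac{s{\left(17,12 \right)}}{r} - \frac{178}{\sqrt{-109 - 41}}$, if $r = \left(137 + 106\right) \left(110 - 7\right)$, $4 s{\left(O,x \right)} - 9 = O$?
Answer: $\frac{13}{50058} + \frac{89 i \sqrt{6}}{15} \approx 0.0002597 + 14.534 i$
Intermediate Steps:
$s{\left(O,x \right)} = \frac{9}{4} + \frac{O}{4}$
$r = 25029$ ($r = 243 \cdot 103 = 25029$)
$\frac{s{\left(17,12 \right)}}{r} - \frac{178}{\sqrt{-109 - 41}} = \frac{\frac{9}{4} + \frac{1}{4} \cdot 17}{25029} - \frac{178}{\sqrt{-109 - 41}} = \left(\frac{9}{4} + \frac{17}{4}\right) \frac{1}{25029} - \frac{178}{\sqrt{-150}} = \frac{13}{2} \cdot \frac{1}{25029} - \frac{178}{5 i \sqrt{6}} = \frac{13}{50058} - 178 \left(- \frac{i \sqrt{6}}{30}\right) = \frac{13}{50058} + \frac{89 i \sqrt{6}}{15}$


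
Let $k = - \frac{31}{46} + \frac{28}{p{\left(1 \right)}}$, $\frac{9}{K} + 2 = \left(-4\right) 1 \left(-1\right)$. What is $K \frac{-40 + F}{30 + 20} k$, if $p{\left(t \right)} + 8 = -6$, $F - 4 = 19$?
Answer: $\frac{18819}{4600} \approx 4.0911$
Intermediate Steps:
$F = 23$ ($F = 4 + 19 = 23$)
$p{\left(t \right)} = -14$ ($p{\left(t \right)} = -8 - 6 = -14$)
$K = \frac{9}{2}$ ($K = \frac{9}{-2 + \left(-4\right) 1 \left(-1\right)} = \frac{9}{-2 - -4} = \frac{9}{-2 + 4} = \frac{9}{2} \approx 4.5$)
$k = - \frac{123}{46}$ ($k = - \frac{31}{46} + \frac{28}{-14} = \left(-31\right) \frac{1}{46} + 28 \left(- \frac{1}{14}\right) = - \frac{31}{46} - 2 = - \frac{123}{46} \approx -2.6739$)
$K \frac{-40 + F}{30 + 20} k = \frac{9 \frac{-40 + 23}{30 + 20}}{2} \left(- \frac{123}{46}\right) = \frac{9 \left(- \frac{17}{50}\right)}{2} \left(- \frac{123}{46}\right) = \frac{9 \left(\left(-17\right) \frac{1}{50}\right)}{2} \left(- \frac{123}{46}\right) = \frac{9}{2} \left(- \frac{17}{50}\right) \left(- \frac{123}{46}\right) = \left(- \frac{153}{100}\right) \left(- \frac{123}{46}\right) = \frac{18819}{4600}$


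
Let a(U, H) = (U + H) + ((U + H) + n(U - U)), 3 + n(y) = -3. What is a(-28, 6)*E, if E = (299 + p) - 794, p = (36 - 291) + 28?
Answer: 36100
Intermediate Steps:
n(y) = -6 (n(y) = -3 - 3 = -6)
p = -227 (p = -255 + 28 = -227)
a(U, H) = -6 + 2*H + 2*U (a(U, H) = (U + H) + ((U + H) - 6) = (H + U) + ((H + U) - 6) = (H + U) + (-6 + H + U) = -6 + 2*H + 2*U)
E = -722 (E = (299 - 227) - 794 = 72 - 794 = -722)
a(-28, 6)*E = (-6 + 2*6 + 2*(-28))*(-722) = (-6 + 12 - 56)*(-722) = -50*(-722) = 36100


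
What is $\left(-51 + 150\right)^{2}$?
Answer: $9801$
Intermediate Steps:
$\left(-51 + 150\right)^{2} = 99^{2} = 9801$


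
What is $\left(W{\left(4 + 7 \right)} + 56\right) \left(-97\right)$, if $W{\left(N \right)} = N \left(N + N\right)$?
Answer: $-28906$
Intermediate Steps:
$W{\left(N \right)} = 2 N^{2}$ ($W{\left(N \right)} = N 2 N = 2 N^{2}$)
$\left(W{\left(4 + 7 \right)} + 56\right) \left(-97\right) = \left(2 \left(4 + 7\right)^{2} + 56\right) \left(-97\right) = \left(2 \cdot 11^{2} + 56\right) \left(-97\right) = \left(2 \cdot 121 + 56\right) \left(-97\right) = \left(242 + 56\right) \left(-97\right) = 298 \left(-97\right) = -28906$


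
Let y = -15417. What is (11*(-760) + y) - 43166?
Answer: -66943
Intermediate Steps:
(11*(-760) + y) - 43166 = (11*(-760) - 15417) - 43166 = (-8360 - 15417) - 43166 = -23777 - 43166 = -66943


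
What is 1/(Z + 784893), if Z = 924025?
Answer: 1/1708918 ≈ 5.8517e-7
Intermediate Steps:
1/(Z + 784893) = 1/(924025 + 784893) = 1/1708918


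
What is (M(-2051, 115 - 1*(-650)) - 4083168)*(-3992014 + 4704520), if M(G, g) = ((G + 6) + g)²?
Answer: -1741911868608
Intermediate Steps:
M(G, g) = (6 + G + g)² (M(G, g) = ((6 + G) + g)² = (6 + G + g)²)
(M(-2051, 115 - 1*(-650)) - 4083168)*(-3992014 + 4704520) = ((6 - 2051 + (115 - 1*(-650)))² - 4083168)*(-3992014 + 4704520) = ((6 - 2051 + (115 + 650))² - 4083168)*712506 = ((6 - 2051 + 765)² - 4083168)*712506 = ((-1280)² - 4083168)*712506 = (1638400 - 4083168)*712506 = -2444768*712506 = -1741911868608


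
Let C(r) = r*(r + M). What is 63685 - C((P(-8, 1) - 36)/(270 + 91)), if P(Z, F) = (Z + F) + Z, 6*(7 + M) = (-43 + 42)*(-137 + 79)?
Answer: 8299539380/130321 ≈ 63685.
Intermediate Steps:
M = 8/3 (M = -7 + ((-43 + 42)*(-137 + 79))/6 = -7 + (-1*(-58))/6 = -7 + (⅙)*58 = -7 + 29/3 = 8/3 ≈ 2.6667)
P(Z, F) = F + 2*Z (P(Z, F) = (F + Z) + Z = F + 2*Z)
C(r) = r*(8/3 + r) (C(r) = r*(r + 8/3) = r*(8/3 + r))
63685 - C((P(-8, 1) - 36)/(270 + 91)) = 63685 - ((1 + 2*(-8)) - 36)/(270 + 91)*(8 + 3*(((1 + 2*(-8)) - 36)/(270 + 91)))/3 = 63685 - ((1 - 16) - 36)/361*(8 + 3*(((1 - 16) - 36)/361))/3 = 63685 - (-15 - 36)*(1/361)*(8 + 3*((-15 - 36)*(1/361)))/3 = 63685 - (-51*1/361)*(8 + 3*(-51*1/361))/3 = 63685 - (-51)*(8 + 3*(-51/361))/(3*361) = 63685 - (-51)*(8 - 153/361)/(3*361) = 63685 - (-51)*2735/(3*361*361) = 63685 - 1*(-46495/130321) = 63685 + 46495/130321 = 8299539380/130321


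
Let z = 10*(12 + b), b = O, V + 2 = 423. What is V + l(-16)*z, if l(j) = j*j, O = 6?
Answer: 46501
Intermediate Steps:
V = 421 (V = -2 + 423 = 421)
b = 6
l(j) = j²
z = 180 (z = 10*(12 + 6) = 10*18 = 180)
V + l(-16)*z = 421 + (-16)²*180 = 421 + 256*180 = 421 + 46080 = 46501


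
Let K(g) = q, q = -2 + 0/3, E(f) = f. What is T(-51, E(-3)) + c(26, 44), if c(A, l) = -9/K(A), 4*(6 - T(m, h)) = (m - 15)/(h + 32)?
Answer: 321/29 ≈ 11.069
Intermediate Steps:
T(m, h) = 6 - (-15 + m)/(4*(32 + h)) (T(m, h) = 6 - (m - 15)/(4*(h + 32)) = 6 - (-15 + m)/(4*(32 + h)))
q = -2 (q = -2 + 0*(⅓) = -2 + 0 = -2)
K(g) = -2
c(A, l) = 9/2 (c(A, l) = -9/(-2) = -9*(-½) = 9/2)
T(-51, E(-3)) + c(26, 44) = (783 - 1*(-51) + 24*(-3))/(4*(32 - 3)) + 9/2 = (¼)*(783 + 51 - 72)/29 + 9/2 = (¼)*(1/29)*762 + 9/2 = 381/58 + 9/2 = 321/29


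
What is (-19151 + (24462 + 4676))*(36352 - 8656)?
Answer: 276599952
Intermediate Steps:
(-19151 + (24462 + 4676))*(36352 - 8656) = (-19151 + 29138)*27696 = 9987*27696 = 276599952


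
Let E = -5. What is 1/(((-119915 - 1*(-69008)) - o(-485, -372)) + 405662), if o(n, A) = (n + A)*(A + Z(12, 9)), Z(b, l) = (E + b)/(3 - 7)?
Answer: 4/137805 ≈ 2.9027e-5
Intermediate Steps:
Z(b, l) = 5/4 - b/4 (Z(b, l) = (-5 + b)/(3 - 7) = (-5 + b)/(-4) = (-5 + b)*(-¼) = 5/4 - b/4)
o(n, A) = (-7/4 + A)*(A + n) (o(n, A) = (n + A)*(A + (5/4 - ¼*12)) = (A + n)*(A + (5/4 - 3)) = (A + n)*(A - 7/4) = (A + n)*(-7/4 + A) = (-7/4 + A)*(A + n))
1/(((-119915 - 1*(-69008)) - o(-485, -372)) + 405662) = 1/(((-119915 - 1*(-69008)) - ((-372)² - 7/4*(-372) - 7/4*(-485) - 372*(-485))) + 405662) = 1/(((-119915 + 69008) - (138384 + 651 + 3395/4 + 180420)) + 405662) = 1/((-50907 - 1*1281215/4) + 405662) = 1/((-50907 - 1281215/4) + 405662) = 1/(-1484843/4 + 405662) = 1/(137805/4) = 4/137805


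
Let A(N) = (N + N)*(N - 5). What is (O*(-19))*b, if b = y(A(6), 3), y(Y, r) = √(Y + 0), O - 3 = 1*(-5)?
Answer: 76*√3 ≈ 131.64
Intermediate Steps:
O = -2 (O = 3 + 1*(-5) = 3 - 5 = -2)
A(N) = 2*N*(-5 + N) (A(N) = (2*N)*(-5 + N) = 2*N*(-5 + N))
y(Y, r) = √Y
b = 2*√3 (b = √(2*6*(-5 + 6)) = √(2*6*1) = √12 = 2*√3 ≈ 3.4641)
(O*(-19))*b = (-2*(-19))*(2*√3) = 38*(2*√3) = 76*√3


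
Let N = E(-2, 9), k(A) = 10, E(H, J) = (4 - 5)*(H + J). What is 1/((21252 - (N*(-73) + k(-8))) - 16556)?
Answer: 1/4175 ≈ 0.00023952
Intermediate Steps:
E(H, J) = -H - J (E(H, J) = -(H + J) = -H - J)
N = -7 (N = -1*(-2) - 1*9 = 2 - 9 = -7)
1/((21252 - (N*(-73) + k(-8))) - 16556) = 1/((21252 - (-7*(-73) + 10)) - 16556) = 1/((21252 - (511 + 10)) - 16556) = 1/((21252 - 1*521) - 16556) = 1/((21252 - 521) - 16556) = 1/(20731 - 16556) = 1/4175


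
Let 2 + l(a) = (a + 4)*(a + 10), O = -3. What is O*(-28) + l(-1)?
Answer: 109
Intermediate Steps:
l(a) = -2 + (4 + a)*(10 + a) (l(a) = -2 + (a + 4)*(a + 10) = -2 + (4 + a)*(10 + a))
O*(-28) + l(-1) = -3*(-28) + (38 + (-1)**2 + 14*(-1)) = 84 + (38 + 1 - 14) = 84 + 25 = 109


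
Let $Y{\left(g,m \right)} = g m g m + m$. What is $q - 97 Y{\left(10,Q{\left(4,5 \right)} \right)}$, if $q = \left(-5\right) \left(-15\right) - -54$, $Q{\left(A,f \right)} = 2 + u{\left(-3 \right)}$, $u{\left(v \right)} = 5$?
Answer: $-475850$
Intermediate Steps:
$Q{\left(A,f \right)} = 7$ ($Q{\left(A,f \right)} = 2 + 5 = 7$)
$Y{\left(g,m \right)} = m + g^{2} m^{2}$ ($Y{\left(g,m \right)} = m g^{2} m + m = g^{2} m^{2} + m = m + g^{2} m^{2}$)
$q = 129$ ($q = 75 + 54 = 129$)
$q - 97 Y{\left(10,Q{\left(4,5 \right)} \right)} = 129 - 97 \cdot 7 \left(1 + 7 \cdot 10^{2}\right) = 129 - 97 \cdot 7 \left(1 + 7 \cdot 100\right) = 129 - 97 \cdot 7 \left(1 + 700\right) = 129 - 97 \cdot 7 \cdot 701 = 129 - 475979 = -475850$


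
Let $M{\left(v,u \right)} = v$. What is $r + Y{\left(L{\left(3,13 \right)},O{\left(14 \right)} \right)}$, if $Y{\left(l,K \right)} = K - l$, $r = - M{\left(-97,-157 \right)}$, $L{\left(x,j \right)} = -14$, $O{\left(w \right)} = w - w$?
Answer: $111$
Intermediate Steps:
$O{\left(w \right)} = 0$
$r = 97$ ($r = \left(-1\right) \left(-97\right) = 97$)
$r + Y{\left(L{\left(3,13 \right)},O{\left(14 \right)} \right)} = 97 + \left(0 - -14\right) = 97 + \left(0 + 14\right) = 97 + 14 = 111$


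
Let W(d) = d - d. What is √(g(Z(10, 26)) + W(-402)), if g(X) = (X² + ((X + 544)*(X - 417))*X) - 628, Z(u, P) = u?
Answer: 2*I*√563827 ≈ 1501.8*I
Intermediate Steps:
W(d) = 0
g(X) = -628 + X² + X*(-417 + X)*(544 + X) (g(X) = (X² + ((544 + X)*(-417 + X))*X) - 628 = (X² + ((-417 + X)*(544 + X))*X) - 628 = (X² + X*(-417 + X)*(544 + X)) - 628 = -628 + X² + X*(-417 + X)*(544 + X))
√(g(Z(10, 26)) + W(-402)) = √((-628 + 10³ - 226848*10 + 128*10²) + 0) = √((-628 + 1000 - 2268480 + 128*100) + 0) = √((-628 + 1000 - 2268480 + 12800) + 0) = √(-2255308 + 0) = √(-2255308) = 2*I*√563827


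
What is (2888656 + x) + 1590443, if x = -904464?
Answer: 3574635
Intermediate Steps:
(2888656 + x) + 1590443 = (2888656 - 904464) + 1590443 = 1984192 + 1590443 = 3574635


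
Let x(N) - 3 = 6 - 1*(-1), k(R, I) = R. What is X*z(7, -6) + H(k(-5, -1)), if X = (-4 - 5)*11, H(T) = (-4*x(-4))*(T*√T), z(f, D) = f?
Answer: -693 + 200*I*√5 ≈ -693.0 + 447.21*I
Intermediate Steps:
x(N) = 10 (x(N) = 3 + (6 - 1*(-1)) = 3 + (6 + 1) = 3 + 7 = 10)
H(T) = -40*T^(3/2) (H(T) = (-4*10)*(T*√T) = -40*T^(3/2))
X = -99 (X = -9*11 = -99)
X*z(7, -6) + H(k(-5, -1)) = -99*7 - (-200)*I*√5 = -693 - (-200)*I*√5 = -693 + 200*I*√5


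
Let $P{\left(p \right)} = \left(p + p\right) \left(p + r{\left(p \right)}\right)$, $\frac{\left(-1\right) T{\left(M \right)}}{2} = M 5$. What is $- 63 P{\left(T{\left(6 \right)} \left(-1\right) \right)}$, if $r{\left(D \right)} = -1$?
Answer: $-446040$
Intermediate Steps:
$T{\left(M \right)} = - 10 M$ ($T{\left(M \right)} = - 2 M 5 = - 2 \cdot 5 M = - 10 M$)
$P{\left(p \right)} = 2 p \left(-1 + p\right)$ ($P{\left(p \right)} = \left(p + p\right) \left(p - 1\right) = 2 p \left(-1 + p\right)$)
$- 63 P{\left(T{\left(6 \right)} \left(-1\right) \right)} = - 63 \cdot 2 \left(-10\right) 6 \left(-1\right) \left(-1 + \left(-10\right) 6 \left(-1\right)\right) = - 63 \cdot 2 \left(\left(-60\right) \left(-1\right)\right) \left(-1 - -60\right) = - 63 \cdot 2 \cdot 60 \left(-1 + 60\right) = - 63 \cdot 2 \cdot 60 \cdot 59 = \left(-63\right) 7080 = -446040$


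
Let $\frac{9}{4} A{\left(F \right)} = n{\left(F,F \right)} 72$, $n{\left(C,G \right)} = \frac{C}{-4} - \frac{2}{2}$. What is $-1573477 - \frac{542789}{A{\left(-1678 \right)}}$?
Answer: $- \frac{21072546773}{13392} \approx -1.5735 \cdot 10^{6}$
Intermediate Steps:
$n{\left(C,G \right)} = -1 - \frac{C}{4}$ ($n{\left(C,G \right)} = C \left(- \frac{1}{4}\right) - 1 = - \frac{C}{4} - 1 = -1 - \frac{C}{4}$)
$A{\left(F \right)} = -32 - 8 F$ ($A{\left(F \right)} = \frac{4 \left(-1 - \frac{F}{4}\right) 72}{9} = \frac{4 \left(-72 - 18 F\right)}{9} = -32 - 8 F$)
$-1573477 - \frac{542789}{A{\left(-1678 \right)}} = -1573477 - \frac{542789}{-32 - -13424} = -1573477 - \frac{542789}{-32 + 13424} = -1573477 - \frac{542789}{13392} = - \frac{21072546773}{13392}$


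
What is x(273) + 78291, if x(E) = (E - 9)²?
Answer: 147987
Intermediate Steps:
x(E) = (-9 + E)²
x(273) + 78291 = (-9 + 273)² + 78291 = 264² + 78291 = 69696 + 78291 = 147987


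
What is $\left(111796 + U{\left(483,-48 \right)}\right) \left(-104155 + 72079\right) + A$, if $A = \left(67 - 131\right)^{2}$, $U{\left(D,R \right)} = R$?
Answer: $-3584424752$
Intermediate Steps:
$A = 4096$ ($A = \left(-64\right)^{2} = 4096$)
$\left(111796 + U{\left(483,-48 \right)}\right) \left(-104155 + 72079\right) + A = \left(111796 - 48\right) \left(-104155 + 72079\right) + 4096 = 111748 \left(-32076\right) + 4096 = -3584428848 + 4096 = -3584424752$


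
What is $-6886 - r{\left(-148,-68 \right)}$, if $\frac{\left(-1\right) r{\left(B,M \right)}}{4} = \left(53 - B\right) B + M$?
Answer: $-126150$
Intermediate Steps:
$r{\left(B,M \right)} = - 4 M - 4 B \left(53 - B\right)$ ($r{\left(B,M \right)} = - 4 \left(\left(53 - B\right) B + M\right) = - 4 \left(B \left(53 - B\right) + M\right) = - 4 \left(M + B \left(53 - B\right)\right) = - 4 M - 4 B \left(53 - B\right)$)
$-6886 - r{\left(-148,-68 \right)} = -6886 - \left(\left(-212\right) \left(-148\right) - -272 + 4 \left(-148\right)^{2}\right) = -6886 - \left(31376 + 272 + 4 \cdot 21904\right) = -6886 - \left(31376 + 272 + 87616\right) = -6886 - 119264 = -126150$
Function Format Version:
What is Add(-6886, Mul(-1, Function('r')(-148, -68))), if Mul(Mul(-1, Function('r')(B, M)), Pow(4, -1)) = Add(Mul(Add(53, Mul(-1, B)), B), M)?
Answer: -126150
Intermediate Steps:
Function('r')(B, M) = Add(Mul(-4, M), Mul(-4, B, Add(53, Mul(-1, B)))) (Function('r')(B, M) = Mul(-4, Add(Mul(Add(53, Mul(-1, B)), B), M)) = Mul(-4, Add(Mul(B, Add(53, Mul(-1, B))), M)) = Mul(-4, Add(M, Mul(B, Add(53, Mul(-1, B))))) = Add(Mul(-4, M), Mul(-4, B, Add(53, Mul(-1, B)))))
Add(-6886, Mul(-1, Function('r')(-148, -68))) = Add(-6886, Mul(-1, Add(Mul(-212, -148), Mul(-4, -68), Mul(4, Pow(-148, 2))))) = Add(-6886, Mul(-1, Add(31376, 272, Mul(4, 21904)))) = Add(-6886, Mul(-1, Add(31376, 272, 87616))) = Add(-6886, Mul(-1, 119264)) = Add(-6886, -119264) = -126150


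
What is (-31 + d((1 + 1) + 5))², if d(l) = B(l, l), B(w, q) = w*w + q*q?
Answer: 4489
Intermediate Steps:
B(w, q) = q² + w² (B(w, q) = w² + q² = q² + w²)
d(l) = 2*l² (d(l) = l² + l² = 2*l²)
(-31 + d((1 + 1) + 5))² = (-31 + 2*((1 + 1) + 5)²)² = (-31 + 2*(2 + 5)²)² = (-31 + 2*7²)² = (-31 + 2*49)² = (-31 + 98)² = 67² = 4489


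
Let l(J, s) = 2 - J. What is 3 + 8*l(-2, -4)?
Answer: 35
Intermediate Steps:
3 + 8*l(-2, -4) = 3 + 8*(2 - 1*(-2)) = 3 + 8*(2 + 2) = 3 + 8*4 = 3 + 32 = 35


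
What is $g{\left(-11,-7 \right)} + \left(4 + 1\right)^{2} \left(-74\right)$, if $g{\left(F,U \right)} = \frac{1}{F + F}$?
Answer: $- \frac{40701}{22} \approx -1850.0$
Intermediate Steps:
$g{\left(F,U \right)} = \frac{1}{2 F}$
$g{\left(-11,-7 \right)} + \left(4 + 1\right)^{2} \left(-74\right) = \frac{1}{2 \left(-11\right)} + \left(4 + 1\right)^{2} \left(-74\right) = \frac{1}{2} \left(- \frac{1}{11}\right) + 5^{2} \left(-74\right) = - \frac{1}{22} + 25 \left(-74\right) = - \frac{1}{22} - 1850 = - \frac{40701}{22}$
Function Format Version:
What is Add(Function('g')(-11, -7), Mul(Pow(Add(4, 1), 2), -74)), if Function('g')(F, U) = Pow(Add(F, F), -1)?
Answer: Rational(-40701, 22) ≈ -1850.0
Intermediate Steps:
Function('g')(F, U) = Mul(Rational(1, 2), Pow(F, -1)) (Function('g')(F, U) = Pow(Mul(2, F), -1) = Mul(Rational(1, 2), Pow(F, -1)))
Add(Function('g')(-11, -7), Mul(Pow(Add(4, 1), 2), -74)) = Add(Mul(Rational(1, 2), Pow(-11, -1)), Mul(Pow(Add(4, 1), 2), -74)) = Add(Mul(Rational(1, 2), Rational(-1, 11)), Mul(Pow(5, 2), -74)) = Add(Rational(-1, 22), Mul(25, -74)) = Add(Rational(-1, 22), -1850) = Rational(-40701, 22)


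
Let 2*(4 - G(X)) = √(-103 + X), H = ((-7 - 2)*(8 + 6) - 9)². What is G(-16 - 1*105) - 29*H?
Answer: -528521 - 2*I*√14 ≈ -5.2852e+5 - 7.4833*I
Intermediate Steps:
H = 18225 (H = (-9*14 - 9)² = (-126 - 9)² = (-135)² = 18225)
G(X) = 4 - √(-103 + X)/2
G(-16 - 1*105) - 29*H = (4 - √(-103 + (-16 - 1*105))/2) - 29*18225 = (4 - √(-103 + (-16 - 105))/2) - 528525 = (4 - √(-103 - 121)/2) - 528525 = (4 - 2*I*√14) - 528525 = -528521 - 2*I*√14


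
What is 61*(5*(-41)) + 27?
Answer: -12478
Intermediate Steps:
61*(5*(-41)) + 27 = 61*(-205) + 27 = -12505 + 27 = -12478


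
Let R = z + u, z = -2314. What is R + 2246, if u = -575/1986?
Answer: -135623/1986 ≈ -68.290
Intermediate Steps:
u = -575/1986 (u = -575*1/1986 = -575/1986 ≈ -0.28953)
R = -4596179/1986 (R = -2314 - 575/1986 = -4596179/1986 ≈ -2314.3)
R + 2246 = -4596179/1986 + 2246 = -135623/1986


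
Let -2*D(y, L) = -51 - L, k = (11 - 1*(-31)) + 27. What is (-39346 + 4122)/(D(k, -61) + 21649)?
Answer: -1258/773 ≈ -1.6274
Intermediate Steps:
k = 69 (k = (11 + 31) + 27 = 42 + 27 = 69)
D(y, L) = 51/2 + L/2 (D(y, L) = -(-51 - L)/2 = 51/2 + L/2)
(-39346 + 4122)/(D(k, -61) + 21649) = (-39346 + 4122)/((51/2 + (1/2)*(-61)) + 21649) = -35224/((51/2 - 61/2) + 21649) = -35224/(-5 + 21649) = -35224/21644 = -35224*1/21644 = -1258/773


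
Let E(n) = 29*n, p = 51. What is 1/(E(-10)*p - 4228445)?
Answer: -1/4243235 ≈ -2.3567e-7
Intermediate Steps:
1/(E(-10)*p - 4228445) = 1/((29*(-10))*51 - 4228445) = 1/(-290*51 - 4228445) = 1/(-14790 - 4228445) = 1/(-4243235) = -1/4243235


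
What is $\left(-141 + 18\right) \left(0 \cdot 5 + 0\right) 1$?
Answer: $0$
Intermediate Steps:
$\left(-141 + 18\right) \left(0 \cdot 5 + 0\right) 1 = - 123 \left(0 + 0\right) 1 = - 123 \cdot 0 \cdot 1 = \left(-123\right) 0 = 0$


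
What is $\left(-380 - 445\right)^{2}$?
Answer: $680625$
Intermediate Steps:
$\left(-380 - 445\right)^{2} = \left(-825\right)^{2} = 680625$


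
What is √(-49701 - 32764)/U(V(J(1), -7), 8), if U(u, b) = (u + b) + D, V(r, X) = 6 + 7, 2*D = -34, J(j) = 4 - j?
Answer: I*√82465/4 ≈ 71.792*I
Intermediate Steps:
D = -17 (D = (½)*(-34) = -17)
V(r, X) = 13
U(u, b) = -17 + b + u (U(u, b) = (u + b) - 17 = (b + u) - 17 = -17 + b + u)
√(-49701 - 32764)/U(V(J(1), -7), 8) = √(-49701 - 32764)/(-17 + 8 + 13) = √(-82465)/4 = (I*√82465)*(¼) = I*√82465/4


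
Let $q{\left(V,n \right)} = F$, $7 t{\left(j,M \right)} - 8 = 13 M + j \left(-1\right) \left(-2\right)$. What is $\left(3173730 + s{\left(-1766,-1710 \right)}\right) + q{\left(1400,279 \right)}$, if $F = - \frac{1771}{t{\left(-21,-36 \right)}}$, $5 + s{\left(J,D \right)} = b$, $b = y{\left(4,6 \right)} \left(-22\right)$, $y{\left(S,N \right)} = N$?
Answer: $\frac{1593156083}{502} \approx 3.1736 \cdot 10^{6}$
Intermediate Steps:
$t{\left(j,M \right)} = \frac{8}{7} + \frac{2 j}{7} + \frac{13 M}{7}$ ($t{\left(j,M \right)} = \frac{8}{7} + \frac{13 M + j \left(-1\right) \left(-2\right)}{7} = \frac{8}{7} + \frac{13 M + - j \left(-2\right)}{7} = \frac{8}{7} + \frac{13 M + 2 j}{7} = \frac{8}{7} + \frac{2 j + 13 M}{7} = \frac{8}{7} + \left(\frac{2 j}{7} + \frac{13 M}{7}\right) = \frac{8}{7} + \frac{2 j}{7} + \frac{13 M}{7}$)
$b = -132$ ($b = 6 \left(-22\right) = -132$)
$s{\left(J,D \right)} = -137$ ($s{\left(J,D \right)} = -5 - 132 = -137$)
$F = \frac{12397}{502}$ ($F = - \frac{1771}{\frac{8}{7} + \frac{2}{7} \left(-21\right) + \frac{13}{7} \left(-36\right)} = - \frac{1771}{\frac{8}{7} - 6 - \frac{468}{7}} = - \frac{1771}{- \frac{502}{7}} = \left(-1771\right) \left(- \frac{7}{502}\right) = \frac{12397}{502} \approx 24.695$)
$q{\left(V,n \right)} = \frac{12397}{502}$
$\left(3173730 + s{\left(-1766,-1710 \right)}\right) + q{\left(1400,279 \right)} = \left(3173730 - 137\right) + \frac{12397}{502} = 3173593 + \frac{12397}{502} = \frac{1593156083}{502}$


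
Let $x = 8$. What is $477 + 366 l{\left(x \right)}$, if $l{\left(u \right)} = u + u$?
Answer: $6333$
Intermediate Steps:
$l{\left(u \right)} = 2 u$
$477 + 366 l{\left(x \right)} = 477 + 366 \cdot 2 \cdot 8 = 477 + 366 \cdot 16 = 477 + 5856 = 6333$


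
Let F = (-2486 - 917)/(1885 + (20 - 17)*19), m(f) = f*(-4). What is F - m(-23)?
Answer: -182067/1942 ≈ -93.752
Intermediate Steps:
m(f) = -4*f
F = -3403/1942 (F = -3403/(1885 + 3*19) = -3403/(1885 + 57) = -3403/1942 ≈ -1.7523)
F - m(-23) = -3403/1942 - (-4)*(-23) = -3403/1942 - 1*92 = -3403/1942 - 92 = -182067/1942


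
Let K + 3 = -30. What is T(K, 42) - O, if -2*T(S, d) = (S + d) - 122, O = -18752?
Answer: 37617/2 ≈ 18809.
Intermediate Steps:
K = -33 (K = -3 - 30 = -33)
T(S, d) = 61 - S/2 - d/2 (T(S, d) = -((S + d) - 122)/2 = -(-122 + S + d)/2 = 61 - S/2 - d/2)
T(K, 42) - O = (61 - ½*(-33) - ½*42) - 1*(-18752) = (61 + 33/2 - 21) + 18752 = 113/2 + 18752 = 37617/2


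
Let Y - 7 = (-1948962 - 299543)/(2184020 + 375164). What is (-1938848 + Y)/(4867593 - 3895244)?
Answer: -4961853114249/2488420003216 ≈ -1.9940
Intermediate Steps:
Y = 15665783/2559184 (Y = 7 + (-1948962 - 299543)/(2184020 + 375164) = 7 - 2248505/2559184 = 15665783/2559184 ≈ 6.1214)
(-1938848 + Y)/(4867593 - 3895244) = (-1938848 + 15665783/2559184)/(4867593 - 3895244) = -4961853114249/2559184/972349 = -4961853114249/2559184*1/972349 = -4961853114249/2488420003216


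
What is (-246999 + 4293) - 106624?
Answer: -349330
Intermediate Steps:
(-246999 + 4293) - 106624 = -242706 - 106624 = -349330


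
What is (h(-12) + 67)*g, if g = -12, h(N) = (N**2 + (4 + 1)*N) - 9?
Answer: -1704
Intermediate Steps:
h(N) = -9 + N**2 + 5*N (h(N) = (N**2 + 5*N) - 9 = -9 + N**2 + 5*N)
(h(-12) + 67)*g = ((-9 + (-12)**2 + 5*(-12)) + 67)*(-12) = ((-9 + 144 - 60) + 67)*(-12) = (75 + 67)*(-12) = 142*(-12) = -1704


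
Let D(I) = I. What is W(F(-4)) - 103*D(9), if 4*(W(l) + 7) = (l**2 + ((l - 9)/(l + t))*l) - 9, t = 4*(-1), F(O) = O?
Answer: -7471/8 ≈ -933.88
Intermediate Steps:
t = -4
W(l) = -37/4 + l**2/4 + l*(-9 + l)/(4*(-4 + l)) (W(l) = -7 + ((l**2 + ((l - 9)/(l - 4))*l) - 9)/4 = -7 + ((l**2 + ((-9 + l)/(-4 + l))*l) - 9)/4 = -7 + ((l**2 + l*(-9 + l)/(-4 + l)) - 9)/4 = -7 + (-9 + l**2 + l*(-9 + l)/(-4 + l))/4 = -7 + (-9/4 + l**2/4 + l*(-9 + l)/(4*(-4 + l))) = -37/4 + l**2/4 + l*(-9 + l)/(4*(-4 + l)))
W(F(-4)) - 103*D(9) = (148 + (-4)**3 - 46*(-4) - 3*(-4)**2)/(4*(-4 - 4)) - 103*9 = (1/4)*(148 - 64 + 184 - 3*16)/(-8) - 927 = (1/4)*(-1/8)*(148 - 64 + 184 - 48) - 927 = (1/4)*(-1/8)*220 - 927 = -55/8 - 927 = -7471/8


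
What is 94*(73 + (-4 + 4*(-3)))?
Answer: 5358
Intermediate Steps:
94*(73 + (-4 + 4*(-3))) = 94*(73 + (-4 - 12)) = 94*(73 - 16) = 94*57 = 5358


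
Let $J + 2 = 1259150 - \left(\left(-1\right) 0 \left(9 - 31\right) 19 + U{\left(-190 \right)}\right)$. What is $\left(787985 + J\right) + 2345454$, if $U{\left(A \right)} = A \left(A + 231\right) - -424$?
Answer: $4399953$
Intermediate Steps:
$U{\left(A \right)} = 424 + A \left(231 + A\right)$ ($U{\left(A \right)} = A \left(231 + A\right) + 424 = 424 + A \left(231 + A\right)$)
$J = 1266514$ ($J = -2 + \left(1259150 - \left(36524 - 43890 - 0 \left(9 - 31\right) 19\right)\right) = -2 + \left(1259150 + \left(0 \left(9 - 31\right) 19 - \left(424 + 36100 - 43890\right)\right)\right) = -2 + \left(1259150 + \left(0 \left(-22\right) 19 - -7366\right)\right) = -2 + \left(1259150 + \left(0 \cdot 19 + 7366\right)\right) = -2 + \left(1259150 + \left(0 + 7366\right)\right) = -2 + \left(1259150 + 7366\right) = -2 + 1266516 = 1266514$)
$\left(787985 + J\right) + 2345454 = \left(787985 + 1266514\right) + 2345454 = 2054499 + 2345454 = 4399953$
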